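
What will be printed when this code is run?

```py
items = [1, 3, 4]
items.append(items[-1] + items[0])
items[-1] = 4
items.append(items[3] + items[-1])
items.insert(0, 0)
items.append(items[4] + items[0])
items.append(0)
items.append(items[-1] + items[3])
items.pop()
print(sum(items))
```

24

append items[-1]+items[0] = 4+1 = 5 → [1, 3, 4, 5]
items[-1] = 4 → [1, 3, 4, 4]
append items[3]+items[-1] = 4+4 = 8 → [1, 3, 4, 4, 8]
insert 0 at 0 → [0, 1, 3, 4, 4, 8]
append items[4]+items[0] = 4+0 = 4 → [0, 1, 3, 4, 4, 8, 4]
append 0 → [0, 1, 3, 4, 4, 8, 4, 0]
append items[-1]+items[3] = 0+4 = 4 → [0, 1, 3, 4, 4, 8, 4, 0, 4]
pop() removes 4 → [0, 1, 3, 4, 4, 8, 4, 0]
sum = 24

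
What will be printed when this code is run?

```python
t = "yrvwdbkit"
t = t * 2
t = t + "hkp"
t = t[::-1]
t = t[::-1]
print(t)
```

repeat ×2 → 'yrvwdbkityrvwdbkit'
+ 'hkp' → 'yrvwdbkityrvwdbkithkp'
reverse → 'pkhtikbdwvrytikbdwvry'
reverse → 'yrvwdbkityrvwdbkithkp'

yrvwdbkityrvwdbkithkp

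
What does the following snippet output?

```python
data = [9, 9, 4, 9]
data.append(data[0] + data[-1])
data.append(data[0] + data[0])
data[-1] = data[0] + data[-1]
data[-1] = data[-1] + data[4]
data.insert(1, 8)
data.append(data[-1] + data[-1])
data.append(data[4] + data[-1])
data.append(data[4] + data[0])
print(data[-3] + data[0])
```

99

append data[0]+data[-1] = 9+9 = 18 → [9, 9, 4, 9, 18]
append data[0]+data[0] = 9+9 = 18 → [9, 9, 4, 9, 18, 18]
data[-1] = data[0]+data[-1] = 9+18 = 27 → [9, 9, 4, 9, 18, 27]
data[-1] = data[-1]+data[4] = 27+18 = 45 → [9, 9, 4, 9, 18, 45]
insert 8 at 1 → [9, 8, 9, 4, 9, 18, 45]
append data[-1]+data[-1] = 45+45 = 90 → [9, 8, 9, 4, 9, 18, 45, 90]
append data[4]+data[-1] = 9+90 = 99 → [9, 8, 9, 4, 9, 18, 45, 90, 99]
append data[4]+data[0] = 9+9 = 18 → [9, 8, 9, 4, 9, 18, 45, 90, 99, 18]
data[-3]+data[0] = 90+9 = 99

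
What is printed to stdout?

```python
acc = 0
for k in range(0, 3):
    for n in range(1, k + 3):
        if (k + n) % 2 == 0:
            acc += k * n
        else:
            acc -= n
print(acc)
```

9

k=0,n=1: odd sum, acc = 0-1 = -1
k=0,n=2: even sum, acc = (-1)+0 = -1
k=1,n=1: even sum, acc = (-1)+1 = 0
k=1,n=2: odd sum, acc = 0-2 = -2
k=1,n=3: even sum, acc = (-2)+3 = 1
k=2,n=1: odd sum, acc = 1-1 = 0
k=2,n=2: even sum, acc = 0+4 = 4
k=2,n=3: odd sum, acc = 4-3 = 1
k=2,n=4: even sum, acc = 1+8 = 9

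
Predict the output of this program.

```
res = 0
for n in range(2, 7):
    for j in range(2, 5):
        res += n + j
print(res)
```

n=2,j=2: res = 0+4 = 4
n=2,j=3: res = 4+5 = 9
n=2,j=4: res = 9+6 = 15
n=3,j=2: res = 15+5 = 20
n=3,j=3: res = 20+6 = 26
n=3,j=4: res = 26+7 = 33
n=4,j=2: res = 33+6 = 39
n=4,j=3: res = 39+7 = 46
n=4,j=4: res = 46+8 = 54
n=5,j=2: res = 54+7 = 61
n=5,j=3: res = 61+8 = 69
n=5,j=4: res = 69+9 = 78
n=6,j=2: res = 78+8 = 86
n=6,j=3: res = 86+9 = 95
n=6,j=4: res = 95+10 = 105

105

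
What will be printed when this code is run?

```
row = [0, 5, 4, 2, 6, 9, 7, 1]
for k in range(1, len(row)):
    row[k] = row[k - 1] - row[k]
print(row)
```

k=1: row[1] = 0-5 = -5 → [0, -5, 4, 2, 6, 9, 7, 1]
k=2: row[2] = (-5)-4 = -9 → [0, -5, -9, 2, 6, 9, 7, 1]
k=3: row[3] = (-9)-2 = -11 → [0, -5, -9, -11, 6, 9, 7, 1]
k=4: row[4] = (-11)-6 = -17 → [0, -5, -9, -11, -17, 9, 7, 1]
k=5: row[5] = (-17)-9 = -26 → [0, -5, -9, -11, -17, -26, 7, 1]
k=6: row[6] = (-26)-7 = -33 → [0, -5, -9, -11, -17, -26, -33, 1]
k=7: row[7] = (-33)-1 = -34 → [0, -5, -9, -11, -17, -26, -33, -34]

[0, -5, -9, -11, -17, -26, -33, -34]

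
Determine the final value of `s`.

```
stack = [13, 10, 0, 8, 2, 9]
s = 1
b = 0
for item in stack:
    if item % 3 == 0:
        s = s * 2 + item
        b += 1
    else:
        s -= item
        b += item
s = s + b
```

-64

item=13: not %3==0, s = 1-13 = -12; b=13
item=10: not %3==0, s = (-12)-10 = -22; b=23
item=0: %3==0, s = (-22)*2+0 = -44; b=24
item=8: not %3==0, s = (-44)-8 = -52; b=32
item=2: not %3==0, s = (-52)-2 = -54; b=34
item=9: %3==0, s = (-54)*2+9 = -99; b=35
s+b = (-99)+35 = -64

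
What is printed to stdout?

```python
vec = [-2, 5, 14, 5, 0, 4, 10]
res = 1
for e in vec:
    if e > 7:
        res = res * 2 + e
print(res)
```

42

e=-2: not >7
e=5: not >7
e=14: >7, res = 1*2+14 = 16
e=5: not >7
e=0: not >7
e=4: not >7
e=10: >7, res = 16*2+10 = 42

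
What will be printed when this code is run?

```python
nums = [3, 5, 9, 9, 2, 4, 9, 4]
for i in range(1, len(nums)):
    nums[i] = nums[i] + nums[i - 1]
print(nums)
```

[3, 8, 17, 26, 28, 32, 41, 45]

i=1: nums[1] = 5+3 = 8 → [3, 8, 9, 9, 2, 4, 9, 4]
i=2: nums[2] = 9+8 = 17 → [3, 8, 17, 9, 2, 4, 9, 4]
i=3: nums[3] = 9+17 = 26 → [3, 8, 17, 26, 2, 4, 9, 4]
i=4: nums[4] = 2+26 = 28 → [3, 8, 17, 26, 28, 4, 9, 4]
i=5: nums[5] = 4+28 = 32 → [3, 8, 17, 26, 28, 32, 9, 4]
i=6: nums[6] = 9+32 = 41 → [3, 8, 17, 26, 28, 32, 41, 4]
i=7: nums[7] = 4+41 = 45 → [3, 8, 17, 26, 28, 32, 41, 45]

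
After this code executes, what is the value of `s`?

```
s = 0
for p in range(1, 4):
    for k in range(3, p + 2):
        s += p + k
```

18

p=2,k=3: s = 0+5 = 5
p=3,k=3: s = 5+6 = 11
p=3,k=4: s = 11+7 = 18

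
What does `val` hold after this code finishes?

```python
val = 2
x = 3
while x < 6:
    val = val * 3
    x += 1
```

x=3: val = 2*3 = 6
x=4: val = 6*3 = 18
x=5: val = 18*3 = 54

54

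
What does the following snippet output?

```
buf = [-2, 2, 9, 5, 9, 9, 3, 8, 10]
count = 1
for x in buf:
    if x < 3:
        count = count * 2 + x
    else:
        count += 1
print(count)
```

9

x=-2: <3, count = 1*2+(-2) = 0
x=2: <3, count = 0*2+2 = 2
x=9: not <3, count = 2+1 = 3
x=5: not <3, count = 3+1 = 4
x=9: not <3, count = 4+1 = 5
x=9: not <3, count = 5+1 = 6
x=3: not <3, count = 6+1 = 7
x=8: not <3, count = 7+1 = 8
x=10: not <3, count = 8+1 = 9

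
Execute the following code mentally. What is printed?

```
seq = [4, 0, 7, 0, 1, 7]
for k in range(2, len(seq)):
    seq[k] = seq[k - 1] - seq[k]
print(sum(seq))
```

-33

k=2: seq[2] = 0-7 = -7 → [4, 0, -7, 0, 1, 7]
k=3: seq[3] = (-7)-0 = -7 → [4, 0, -7, -7, 1, 7]
k=4: seq[4] = (-7)-1 = -8 → [4, 0, -7, -7, -8, 7]
k=5: seq[5] = (-8)-7 = -15 → [4, 0, -7, -7, -8, -15]
sum = -33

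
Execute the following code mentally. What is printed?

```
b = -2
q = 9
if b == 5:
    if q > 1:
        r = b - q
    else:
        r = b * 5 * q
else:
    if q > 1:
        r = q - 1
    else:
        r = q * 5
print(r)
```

b=-2, q=9
b == 5 is False; q > 1 is True
→ r = q - 1 = 8

8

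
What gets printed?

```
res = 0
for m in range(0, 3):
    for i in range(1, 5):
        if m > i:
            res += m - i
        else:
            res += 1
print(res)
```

12

m=0,i=1: not 0>1, res = 0+1 = 1
m=0,i=2: not 0>2, res = 1+1 = 2
m=0,i=3: not 0>3, res = 2+1 = 3
m=0,i=4: not 0>4, res = 3+1 = 4
m=1,i=1: not 1>1, res = 4+1 = 5
m=1,i=2: not 1>2, res = 5+1 = 6
m=1,i=3: not 1>3, res = 6+1 = 7
m=1,i=4: not 1>4, res = 7+1 = 8
m=2,i=1: 2>1, res = 8+1 = 9
m=2,i=2: not 2>2, res = 9+1 = 10
m=2,i=3: not 2>3, res = 10+1 = 11
m=2,i=4: not 2>4, res = 11+1 = 12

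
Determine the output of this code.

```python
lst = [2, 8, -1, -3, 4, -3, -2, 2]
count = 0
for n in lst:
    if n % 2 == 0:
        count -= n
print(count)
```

-14

n=2: even, count = 0-2 = -2
n=8: even, count = (-2)-8 = -10
n=-1: not even
n=-3: not even
n=4: even, count = (-10)-4 = -14
n=-3: not even
n=-2: even, count = (-14)-(-2) = -12
n=2: even, count = (-12)-2 = -14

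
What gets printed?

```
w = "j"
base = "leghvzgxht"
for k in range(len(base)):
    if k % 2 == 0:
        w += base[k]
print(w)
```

k=0: add 'l' → 'jl'
k=1: skip
k=2: add 'g' → 'jlg'
k=3: skip
k=4: add 'v' → 'jlgv'
k=5: skip
k=6: add 'g' → 'jlgvg'
k=7: skip
k=8: add 'h' → 'jlgvgh'
k=9: skip

jlgvgh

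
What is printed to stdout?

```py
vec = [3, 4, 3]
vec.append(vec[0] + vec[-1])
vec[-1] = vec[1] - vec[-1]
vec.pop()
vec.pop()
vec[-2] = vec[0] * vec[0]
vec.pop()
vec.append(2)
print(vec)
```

append vec[0]+vec[-1] = 3+3 = 6 → [3, 4, 3, 6]
vec[-1] = vec[1]-vec[-1] = 4-6 = -2 → [3, 4, 3, -2]
pop() removes -2 → [3, 4, 3]
pop() removes 3 → [3, 4]
vec[-2] = vec[0]*vec[0] = 3*3 = 9 → [9, 4]
pop() removes 4 → [9]
append 2 → [9, 2]

[9, 2]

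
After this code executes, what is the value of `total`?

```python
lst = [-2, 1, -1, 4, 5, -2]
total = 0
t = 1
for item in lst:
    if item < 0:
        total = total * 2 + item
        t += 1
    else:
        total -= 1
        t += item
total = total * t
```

-280

item=-2: <0, total = 0*2+(-2) = -2; t=2
item=1: not <0, total = (-2)-1 = -3; t=3
item=-1: <0, total = (-3)*2+(-1) = -7; t=4
item=4: not <0, total = (-7)-1 = -8; t=8
item=5: not <0, total = (-8)-1 = -9; t=13
item=-2: <0, total = (-9)*2+(-2) = -20; t=14
total*t = (-20)*14 = -280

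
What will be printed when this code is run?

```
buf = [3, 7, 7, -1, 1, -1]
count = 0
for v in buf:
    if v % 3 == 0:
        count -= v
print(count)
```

-3

v=3: %3==0, count = 0-3 = -3
v=7: not %3==0
v=7: not %3==0
v=-1: not %3==0
v=1: not %3==0
v=-1: not %3==0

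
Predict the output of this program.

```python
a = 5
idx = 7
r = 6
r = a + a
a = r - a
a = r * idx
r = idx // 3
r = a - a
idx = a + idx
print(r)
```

r = 5+5 = 10
a = 10-5 = 5
a = 10*7 = 70
r = 7//3 = 2
r = 70-70 = 0
idx = 70+7 = 77

0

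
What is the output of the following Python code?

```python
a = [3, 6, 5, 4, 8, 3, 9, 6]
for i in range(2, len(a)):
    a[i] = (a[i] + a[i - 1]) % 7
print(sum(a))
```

27

i=2: a[2] = (5+6)%7 = 4 → [3, 6, 4, 4, 8, 3, 9, 6]
i=3: a[3] = (4+4)%7 = 1 → [3, 6, 4, 1, 8, 3, 9, 6]
i=4: a[4] = (8+1)%7 = 2 → [3, 6, 4, 1, 2, 3, 9, 6]
i=5: a[5] = (3+2)%7 = 5 → [3, 6, 4, 1, 2, 5, 9, 6]
i=6: a[6] = (9+5)%7 = 0 → [3, 6, 4, 1, 2, 5, 0, 6]
i=7: a[7] = (6+0)%7 = 6 → [3, 6, 4, 1, 2, 5, 0, 6]
sum = 27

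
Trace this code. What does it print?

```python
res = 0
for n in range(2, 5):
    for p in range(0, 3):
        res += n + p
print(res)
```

n=2,p=0: res = 0+2 = 2
n=2,p=1: res = 2+3 = 5
n=2,p=2: res = 5+4 = 9
n=3,p=0: res = 9+3 = 12
n=3,p=1: res = 12+4 = 16
n=3,p=2: res = 16+5 = 21
n=4,p=0: res = 21+4 = 25
n=4,p=1: res = 25+5 = 30
n=4,p=2: res = 30+6 = 36

36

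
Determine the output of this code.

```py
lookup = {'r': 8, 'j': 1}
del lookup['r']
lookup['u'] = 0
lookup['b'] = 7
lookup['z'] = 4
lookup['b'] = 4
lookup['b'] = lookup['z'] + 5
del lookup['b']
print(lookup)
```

del 'r' → {'j': 1}
lookup['u'] = 0 → {'j': 1, 'u': 0}
lookup['b'] = 7 → {'j': 1, 'u': 0, 'b': 7}
lookup['z'] = 4 → {'j': 1, 'u': 0, 'b': 7, 'z': 4}
lookup['b'] = 4 → {'j': 1, 'u': 0, 'b': 4, 'z': 4}
lookup['b'] = lookup['z']+5 = 9 → {'j': 1, 'u': 0, 'b': 9, 'z': 4}
del 'b' → {'j': 1, 'u': 0, 'z': 4}

{'j': 1, 'u': 0, 'z': 4}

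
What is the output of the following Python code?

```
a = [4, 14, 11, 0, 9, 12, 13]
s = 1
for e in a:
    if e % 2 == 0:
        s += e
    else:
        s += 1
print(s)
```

e=4: even, s = 1+4 = 5
e=14: even, s = 5+14 = 19
e=11: not even, s = 19+1 = 20
e=0: even, s = 20+0 = 20
e=9: not even, s = 20+1 = 21
e=12: even, s = 21+12 = 33
e=13: not even, s = 33+1 = 34

34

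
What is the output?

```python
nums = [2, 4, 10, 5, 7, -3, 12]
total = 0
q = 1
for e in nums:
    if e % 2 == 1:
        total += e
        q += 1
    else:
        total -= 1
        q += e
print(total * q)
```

160

e=2: not odd, total = 0-1 = -1; q=3
e=4: not odd, total = (-1)-1 = -2; q=7
e=10: not odd, total = (-2)-1 = -3; q=17
e=5: odd, total = (-3)+5 = 2; q=18
e=7: odd, total = 2+7 = 9; q=19
e=-3: odd, total = 9+(-3) = 6; q=20
e=12: not odd, total = 6-1 = 5; q=32
total*q = 5*32 = 160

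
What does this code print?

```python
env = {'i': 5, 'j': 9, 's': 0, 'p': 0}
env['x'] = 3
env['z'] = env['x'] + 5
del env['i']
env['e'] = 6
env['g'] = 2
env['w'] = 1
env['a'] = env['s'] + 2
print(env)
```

{'j': 9, 's': 0, 'p': 0, 'x': 3, 'z': 8, 'e': 6, 'g': 2, 'w': 1, 'a': 2}

env['x'] = 3 → {'i': 5, 'j': 9, 's': 0, 'p': 0, 'x': 3}
env['z'] = env['x']+5 = 8 → {'i': 5, 'j': 9, 's': 0, 'p': 0, 'x': 3, 'z': 8}
del 'i' → {'j': 9, 's': 0, 'p': 0, 'x': 3, 'z': 8}
env['e'] = 6 → {'j': 9, 's': 0, 'p': 0, 'x': 3, 'z': 8, 'e': 6}
env['g'] = 2 → {'j': 9, 's': 0, 'p': 0, 'x': 3, 'z': 8, 'e': 6, 'g': 2}
env['w'] = 1 → {'j': 9, 's': 0, 'p': 0, 'x': 3, 'z': 8, 'e': 6, 'g': 2, 'w': 1}
env['a'] = env['s']+2 = 2 → {'j': 9, 's': 0, 'p': 0, 'x': 3, 'z': 8, 'e': 6, 'g': 2, 'w': 1, 'a': 2}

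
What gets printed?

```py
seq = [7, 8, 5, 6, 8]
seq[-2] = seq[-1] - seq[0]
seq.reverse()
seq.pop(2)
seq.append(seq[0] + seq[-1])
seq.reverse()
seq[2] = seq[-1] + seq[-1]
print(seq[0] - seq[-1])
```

seq[-2] = seq[-1]-seq[0] = 8-7 = 1 → [7, 8, 5, 1, 8]
reverse → [8, 1, 5, 8, 7]
pop(2) removes 5 → [8, 1, 8, 7]
append seq[0]+seq[-1] = 8+7 = 15 → [8, 1, 8, 7, 15]
reverse → [15, 7, 8, 1, 8]
seq[2] = seq[-1]+seq[-1] = 8+8 = 16 → [15, 7, 16, 1, 8]
seq[0]-seq[-1] = 15-8 = 7

7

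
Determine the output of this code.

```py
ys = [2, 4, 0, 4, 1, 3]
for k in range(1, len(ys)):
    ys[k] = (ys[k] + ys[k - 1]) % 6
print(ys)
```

k=1: ys[1] = (4+2)%6 = 0 → [2, 0, 0, 4, 1, 3]
k=2: ys[2] = (0+0)%6 = 0 → [2, 0, 0, 4, 1, 3]
k=3: ys[3] = (4+0)%6 = 4 → [2, 0, 0, 4, 1, 3]
k=4: ys[4] = (1+4)%6 = 5 → [2, 0, 0, 4, 5, 3]
k=5: ys[5] = (3+5)%6 = 2 → [2, 0, 0, 4, 5, 2]

[2, 0, 0, 4, 5, 2]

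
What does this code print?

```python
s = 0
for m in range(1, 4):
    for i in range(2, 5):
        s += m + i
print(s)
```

45

m=1,i=2: s = 0+3 = 3
m=1,i=3: s = 3+4 = 7
m=1,i=4: s = 7+5 = 12
m=2,i=2: s = 12+4 = 16
m=2,i=3: s = 16+5 = 21
m=2,i=4: s = 21+6 = 27
m=3,i=2: s = 27+5 = 32
m=3,i=3: s = 32+6 = 38
m=3,i=4: s = 38+7 = 45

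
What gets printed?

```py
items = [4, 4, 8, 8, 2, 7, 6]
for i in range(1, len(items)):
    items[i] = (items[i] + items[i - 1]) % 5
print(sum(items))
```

i=1: items[1] = (4+4)%5 = 3 → [4, 3, 8, 8, 2, 7, 6]
i=2: items[2] = (8+3)%5 = 1 → [4, 3, 1, 8, 2, 7, 6]
i=3: items[3] = (8+1)%5 = 4 → [4, 3, 1, 4, 2, 7, 6]
i=4: items[4] = (2+4)%5 = 1 → [4, 3, 1, 4, 1, 7, 6]
i=5: items[5] = (7+1)%5 = 3 → [4, 3, 1, 4, 1, 3, 6]
i=6: items[6] = (6+3)%5 = 4 → [4, 3, 1, 4, 1, 3, 4]
sum = 20

20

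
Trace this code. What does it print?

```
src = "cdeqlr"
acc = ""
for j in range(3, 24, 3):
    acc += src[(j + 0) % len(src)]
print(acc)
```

qcqcqcq

j=3: add src[3]='q' → 'q'
j=6: add src[0]='c' → 'qc'
j=9: add src[3]='q' → 'qcq'
j=12: add src[0]='c' → 'qcqc'
j=15: add src[3]='q' → 'qcqcq'
j=18: add src[0]='c' → 'qcqcqc'
j=21: add src[3]='q' → 'qcqcqcq'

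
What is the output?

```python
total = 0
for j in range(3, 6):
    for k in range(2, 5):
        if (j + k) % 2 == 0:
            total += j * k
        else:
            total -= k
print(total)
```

33

j=3,k=2: odd sum, total = 0-2 = -2
j=3,k=3: even sum, total = (-2)+9 = 7
j=3,k=4: odd sum, total = 7-4 = 3
j=4,k=2: even sum, total = 3+8 = 11
j=4,k=3: odd sum, total = 11-3 = 8
j=4,k=4: even sum, total = 8+16 = 24
j=5,k=2: odd sum, total = 24-2 = 22
j=5,k=3: even sum, total = 22+15 = 37
j=5,k=4: odd sum, total = 37-4 = 33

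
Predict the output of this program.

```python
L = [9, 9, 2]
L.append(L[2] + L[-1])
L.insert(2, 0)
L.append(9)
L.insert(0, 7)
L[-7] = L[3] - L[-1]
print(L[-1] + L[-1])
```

18

append L[2]+L[-1] = 2+2 = 4 → [9, 9, 2, 4]
insert 0 at 2 → [9, 9, 0, 2, 4]
append 9 → [9, 9, 0, 2, 4, 9]
insert 7 at 0 → [7, 9, 9, 0, 2, 4, 9]
L[-7] = L[3]-L[-1] = 0-9 = -9 → [-9, 9, 9, 0, 2, 4, 9]
L[-1]+L[-1] = 9+9 = 18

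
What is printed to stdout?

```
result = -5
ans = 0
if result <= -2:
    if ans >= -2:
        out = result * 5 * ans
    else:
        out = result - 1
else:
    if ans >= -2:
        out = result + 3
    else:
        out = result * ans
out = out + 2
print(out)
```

result=-5, ans=0
result <= -2 is True; ans >= -2 is True
→ out = result * 5 * ans = 0
out = 0+2 = 2

2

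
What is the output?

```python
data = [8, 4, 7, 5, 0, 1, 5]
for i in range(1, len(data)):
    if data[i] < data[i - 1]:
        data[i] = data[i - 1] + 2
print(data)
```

[8, 10, 12, 14, 16, 18, 20]

i=1: 4<8, data[1] = 8+2 = 10 → [8, 10, 7, 5, 0, 1, 5]
i=2: 7<10, data[2] = 10+2 = 12 → [8, 10, 12, 5, 0, 1, 5]
i=3: 5<12, data[3] = 12+2 = 14 → [8, 10, 12, 14, 0, 1, 5]
i=4: 0<14, data[4] = 14+2 = 16 → [8, 10, 12, 14, 16, 1, 5]
i=5: 1<16, data[5] = 16+2 = 18 → [8, 10, 12, 14, 16, 18, 5]
i=6: 5<18, data[6] = 18+2 = 20 → [8, 10, 12, 14, 16, 18, 20]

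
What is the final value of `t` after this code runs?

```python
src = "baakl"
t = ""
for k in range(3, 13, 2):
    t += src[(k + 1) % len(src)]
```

'lakba'

k=3: add src[4]='l' → 'l'
k=5: add src[1]='a' → 'la'
k=7: add src[3]='k' → 'lak'
k=9: add src[0]='b' → 'lakb'
k=11: add src[2]='a' → 'lakba'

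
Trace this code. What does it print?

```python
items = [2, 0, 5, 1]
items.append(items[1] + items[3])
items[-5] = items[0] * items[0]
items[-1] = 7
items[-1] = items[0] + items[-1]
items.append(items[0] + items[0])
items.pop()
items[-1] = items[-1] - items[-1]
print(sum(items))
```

append items[1]+items[3] = 0+1 = 1 → [2, 0, 5, 1, 1]
items[-5] = items[0]*items[0] = 2*2 = 4 → [4, 0, 5, 1, 1]
items[-1] = 7 → [4, 0, 5, 1, 7]
items[-1] = items[0]+items[-1] = 4+7 = 11 → [4, 0, 5, 1, 11]
append items[0]+items[0] = 4+4 = 8 → [4, 0, 5, 1, 11, 8]
pop() removes 8 → [4, 0, 5, 1, 11]
items[-1] = items[-1]-items[-1] = 11-11 = 0 → [4, 0, 5, 1, 0]
sum = 10

10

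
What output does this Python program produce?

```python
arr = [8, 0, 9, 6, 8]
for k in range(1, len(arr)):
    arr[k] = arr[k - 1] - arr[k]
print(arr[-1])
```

k=1: arr[1] = 8-0 = 8 → [8, 8, 9, 6, 8]
k=2: arr[2] = 8-9 = -1 → [8, 8, -1, 6, 8]
k=3: arr[3] = (-1)-6 = -7 → [8, 8, -1, -7, 8]
k=4: arr[4] = (-7)-8 = -15 → [8, 8, -1, -7, -15]

-15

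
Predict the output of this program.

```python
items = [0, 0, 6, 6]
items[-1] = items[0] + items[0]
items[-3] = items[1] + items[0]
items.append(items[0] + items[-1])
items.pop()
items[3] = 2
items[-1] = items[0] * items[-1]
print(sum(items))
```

6

items[-1] = items[0]+items[0] = 0+0 = 0 → [0, 0, 6, 0]
items[-3] = items[1]+items[0] = 0+0 = 0 → [0, 0, 6, 0]
append items[0]+items[-1] = 0+0 = 0 → [0, 0, 6, 0, 0]
pop() removes 0 → [0, 0, 6, 0]
items[3] = 2 → [0, 0, 6, 2]
items[-1] = items[0]*items[-1] = 0*2 = 0 → [0, 0, 6, 0]
sum = 6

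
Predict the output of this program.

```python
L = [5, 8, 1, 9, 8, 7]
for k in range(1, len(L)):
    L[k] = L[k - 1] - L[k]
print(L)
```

k=1: L[1] = 5-8 = -3 → [5, -3, 1, 9, 8, 7]
k=2: L[2] = (-3)-1 = -4 → [5, -3, -4, 9, 8, 7]
k=3: L[3] = (-4)-9 = -13 → [5, -3, -4, -13, 8, 7]
k=4: L[4] = (-13)-8 = -21 → [5, -3, -4, -13, -21, 7]
k=5: L[5] = (-21)-7 = -28 → [5, -3, -4, -13, -21, -28]

[5, -3, -4, -13, -21, -28]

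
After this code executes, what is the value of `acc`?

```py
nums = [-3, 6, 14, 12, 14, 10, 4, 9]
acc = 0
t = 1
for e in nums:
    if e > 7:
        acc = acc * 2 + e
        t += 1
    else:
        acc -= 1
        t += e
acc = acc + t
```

352

e=-3: not >7, acc = 0-1 = -1; t=-2
e=6: not >7, acc = (-1)-1 = -2; t=4
e=14: >7, acc = (-2)*2+14 = 10; t=5
e=12: >7, acc = 10*2+12 = 32; t=6
e=14: >7, acc = 32*2+14 = 78; t=7
e=10: >7, acc = 78*2+10 = 166; t=8
e=4: not >7, acc = 166-1 = 165; t=12
e=9: >7, acc = 165*2+9 = 339; t=13
acc+t = 339+13 = 352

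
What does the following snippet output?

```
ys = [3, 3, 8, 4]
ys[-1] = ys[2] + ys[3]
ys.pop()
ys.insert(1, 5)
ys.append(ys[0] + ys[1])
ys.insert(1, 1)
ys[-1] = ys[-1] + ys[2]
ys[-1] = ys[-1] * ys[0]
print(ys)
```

[3, 1, 5, 3, 8, 39]

ys[-1] = ys[2]+ys[3] = 8+4 = 12 → [3, 3, 8, 12]
pop() removes 12 → [3, 3, 8]
insert 5 at 1 → [3, 5, 3, 8]
append ys[0]+ys[1] = 3+5 = 8 → [3, 5, 3, 8, 8]
insert 1 at 1 → [3, 1, 5, 3, 8, 8]
ys[-1] = ys[-1]+ys[2] = 8+5 = 13 → [3, 1, 5, 3, 8, 13]
ys[-1] = ys[-1]*ys[0] = 13*3 = 39 → [3, 1, 5, 3, 8, 39]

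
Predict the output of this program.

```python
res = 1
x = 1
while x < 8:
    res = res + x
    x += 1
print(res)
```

29

x=1: res = 1+1 = 2
x=2: res = 2+2 = 4
x=3: res = 4+3 = 7
x=4: res = 7+4 = 11
x=5: res = 11+5 = 16
x=6: res = 16+6 = 22
x=7: res = 22+7 = 29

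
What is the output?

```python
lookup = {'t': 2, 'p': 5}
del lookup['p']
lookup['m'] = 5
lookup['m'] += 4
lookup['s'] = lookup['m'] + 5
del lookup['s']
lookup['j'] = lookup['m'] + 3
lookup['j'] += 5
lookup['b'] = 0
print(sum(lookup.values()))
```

del 'p' → {'t': 2}
lookup['m'] = 5 → {'t': 2, 'm': 5}
lookup['m'] = 5+4 = 9 → {'t': 2, 'm': 9}
lookup['s'] = lookup['m']+5 = 14 → {'t': 2, 'm': 9, 's': 14}
del 's' → {'t': 2, 'm': 9}
lookup['j'] = lookup['m']+3 = 12 → {'t': 2, 'm': 9, 'j': 12}
lookup['j'] = 12+5 = 17 → {'t': 2, 'm': 9, 'j': 17}
lookup['b'] = 0 → {'t': 2, 'm': 9, 'j': 17, 'b': 0}
sum of values = 28

28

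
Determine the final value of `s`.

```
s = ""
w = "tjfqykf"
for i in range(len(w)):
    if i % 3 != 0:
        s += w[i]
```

'jfyk'

i=0: skip
i=1: add 'j' → 'j'
i=2: add 'f' → 'jf'
i=3: skip
i=4: add 'y' → 'jfy'
i=5: add 'k' → 'jfyk'
i=6: skip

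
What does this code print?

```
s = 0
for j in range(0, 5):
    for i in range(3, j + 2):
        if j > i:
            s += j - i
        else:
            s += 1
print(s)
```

6

j=2,i=3: not 2>3, s = 0+1 = 1
j=3,i=3: not 3>3, s = 1+1 = 2
j=3,i=4: not 3>4, s = 2+1 = 3
j=4,i=3: 4>3, s = 3+1 = 4
j=4,i=4: not 4>4, s = 4+1 = 5
j=4,i=5: not 4>5, s = 5+1 = 6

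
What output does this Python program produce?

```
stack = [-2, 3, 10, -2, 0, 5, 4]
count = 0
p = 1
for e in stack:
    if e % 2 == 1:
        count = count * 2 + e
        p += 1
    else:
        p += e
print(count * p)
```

143

e=-2: not odd; p=-1
e=3: odd, count = 0*2+3 = 3; p=0
e=10: not odd; p=10
e=-2: not odd; p=8
e=0: not odd; p=8
e=5: odd, count = 3*2+5 = 11; p=9
e=4: not odd; p=13
count*p = 11*13 = 143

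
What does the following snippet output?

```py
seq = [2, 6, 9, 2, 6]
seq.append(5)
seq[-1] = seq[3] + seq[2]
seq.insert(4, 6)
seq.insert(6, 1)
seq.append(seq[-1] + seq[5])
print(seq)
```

[2, 6, 9, 2, 6, 6, 1, 11, 17]

append 5 → [2, 6, 9, 2, 6, 5]
seq[-1] = seq[3]+seq[2] = 2+9 = 11 → [2, 6, 9, 2, 6, 11]
insert 6 at 4 → [2, 6, 9, 2, 6, 6, 11]
insert 1 at 6 → [2, 6, 9, 2, 6, 6, 1, 11]
append seq[-1]+seq[5] = 11+6 = 17 → [2, 6, 9, 2, 6, 6, 1, 11, 17]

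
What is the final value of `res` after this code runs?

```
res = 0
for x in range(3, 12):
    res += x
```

63

x=3: res = 0+3 = 3
x=4: res = 3+4 = 7
x=5: res = 7+5 = 12
x=6: res = 12+6 = 18
x=7: res = 18+7 = 25
x=8: res = 25+8 = 33
x=9: res = 33+9 = 42
x=10: res = 42+10 = 52
x=11: res = 52+11 = 63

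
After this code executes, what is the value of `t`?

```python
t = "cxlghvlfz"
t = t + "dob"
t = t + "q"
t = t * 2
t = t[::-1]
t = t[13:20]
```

'qbodzfl'

+ 'dob' → 'cxlghvlfzdob'
+ 'q' → 'cxlghvlfzdobq'
repeat ×2 → 'cxlghvlfzdobqcxlghvlfzdobq'
reverse → 'qbodzflvhglxcqbodzflvhglxc'
slice [13:20] → 'qbodzfl'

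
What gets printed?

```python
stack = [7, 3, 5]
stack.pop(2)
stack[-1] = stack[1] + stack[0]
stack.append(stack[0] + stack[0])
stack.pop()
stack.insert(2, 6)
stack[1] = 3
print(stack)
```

[7, 3, 6]

pop(2) removes 5 → [7, 3]
stack[-1] = stack[1]+stack[0] = 3+7 = 10 → [7, 10]
append stack[0]+stack[0] = 7+7 = 14 → [7, 10, 14]
pop() removes 14 → [7, 10]
insert 6 at 2 → [7, 10, 6]
stack[1] = 3 → [7, 3, 6]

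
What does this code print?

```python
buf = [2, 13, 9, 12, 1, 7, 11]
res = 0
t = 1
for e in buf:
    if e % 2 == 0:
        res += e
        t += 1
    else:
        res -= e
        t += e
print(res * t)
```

-1188

e=2: even, res = 0+2 = 2; t=2
e=13: not even, res = 2-13 = -11; t=15
e=9: not even, res = (-11)-9 = -20; t=24
e=12: even, res = (-20)+12 = -8; t=25
e=1: not even, res = (-8)-1 = -9; t=26
e=7: not even, res = (-9)-7 = -16; t=33
e=11: not even, res = (-16)-11 = -27; t=44
res*t = (-27)*44 = -1188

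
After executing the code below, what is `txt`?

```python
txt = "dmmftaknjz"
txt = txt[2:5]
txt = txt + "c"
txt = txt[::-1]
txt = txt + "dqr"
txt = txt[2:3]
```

slice [2:5] → 'mft'
+ 'c' → 'mftc'
reverse → 'ctfm'
+ 'dqr' → 'ctfmdqr'
slice [2:3] → 'f'

'f'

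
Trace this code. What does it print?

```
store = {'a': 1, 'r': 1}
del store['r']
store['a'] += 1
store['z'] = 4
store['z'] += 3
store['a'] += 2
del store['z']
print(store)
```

{'a': 4}

del 'r' → {'a': 1}
store['a'] = 1+1 = 2 → {'a': 2}
store['z'] = 4 → {'a': 2, 'z': 4}
store['z'] = 4+3 = 7 → {'a': 2, 'z': 7}
store['a'] = 2+2 = 4 → {'a': 4, 'z': 7}
del 'z' → {'a': 4}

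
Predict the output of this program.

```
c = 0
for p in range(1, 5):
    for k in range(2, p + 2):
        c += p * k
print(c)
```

95

p=1,k=2: c = 0+2 = 2
p=2,k=2: c = 2+4 = 6
p=2,k=3: c = 6+6 = 12
p=3,k=2: c = 12+6 = 18
p=3,k=3: c = 18+9 = 27
p=3,k=4: c = 27+12 = 39
p=4,k=2: c = 39+8 = 47
p=4,k=3: c = 47+12 = 59
p=4,k=4: c = 59+16 = 75
p=4,k=5: c = 75+20 = 95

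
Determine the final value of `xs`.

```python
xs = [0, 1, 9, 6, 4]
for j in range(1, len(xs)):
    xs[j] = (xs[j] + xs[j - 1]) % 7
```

[0, 1, 3, 2, 6]

j=1: xs[1] = (1+0)%7 = 1 → [0, 1, 9, 6, 4]
j=2: xs[2] = (9+1)%7 = 3 → [0, 1, 3, 6, 4]
j=3: xs[3] = (6+3)%7 = 2 → [0, 1, 3, 2, 4]
j=4: xs[4] = (4+2)%7 = 6 → [0, 1, 3, 2, 6]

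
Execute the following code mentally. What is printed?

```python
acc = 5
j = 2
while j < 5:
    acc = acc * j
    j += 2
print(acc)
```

40

j=2: acc = 5*2 = 10
j=4: acc = 10*4 = 40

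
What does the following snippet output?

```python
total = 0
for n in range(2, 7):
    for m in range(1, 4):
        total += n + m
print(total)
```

90

n=2,m=1: total = 0+3 = 3
n=2,m=2: total = 3+4 = 7
n=2,m=3: total = 7+5 = 12
n=3,m=1: total = 12+4 = 16
n=3,m=2: total = 16+5 = 21
n=3,m=3: total = 21+6 = 27
n=4,m=1: total = 27+5 = 32
n=4,m=2: total = 32+6 = 38
n=4,m=3: total = 38+7 = 45
n=5,m=1: total = 45+6 = 51
n=5,m=2: total = 51+7 = 58
n=5,m=3: total = 58+8 = 66
n=6,m=1: total = 66+7 = 73
n=6,m=2: total = 73+8 = 81
n=6,m=3: total = 81+9 = 90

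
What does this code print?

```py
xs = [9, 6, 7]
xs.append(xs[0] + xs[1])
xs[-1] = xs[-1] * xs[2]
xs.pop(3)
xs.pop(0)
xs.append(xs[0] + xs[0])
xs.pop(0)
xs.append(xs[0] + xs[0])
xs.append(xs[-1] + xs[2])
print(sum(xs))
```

61

append xs[0]+xs[1] = 9+6 = 15 → [9, 6, 7, 15]
xs[-1] = xs[-1]*xs[2] = 15*7 = 105 → [9, 6, 7, 105]
pop(3) removes 105 → [9, 6, 7]
pop(0) removes 9 → [6, 7]
append xs[0]+xs[0] = 6+6 = 12 → [6, 7, 12]
pop(0) removes 6 → [7, 12]
append xs[0]+xs[0] = 7+7 = 14 → [7, 12, 14]
append xs[-1]+xs[2] = 14+14 = 28 → [7, 12, 14, 28]
sum = 61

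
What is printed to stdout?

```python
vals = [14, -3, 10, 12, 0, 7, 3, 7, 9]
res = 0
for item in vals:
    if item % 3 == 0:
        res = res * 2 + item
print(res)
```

item=14: not %3==0
item=-3: %3==0, res = 0*2+(-3) = -3
item=10: not %3==0
item=12: %3==0, res = (-3)*2+12 = 6
item=0: %3==0, res = 6*2+0 = 12
item=7: not %3==0
item=3: %3==0, res = 12*2+3 = 27
item=7: not %3==0
item=9: %3==0, res = 27*2+9 = 63

63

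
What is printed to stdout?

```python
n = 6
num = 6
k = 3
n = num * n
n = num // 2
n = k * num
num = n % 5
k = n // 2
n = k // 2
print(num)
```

n = 6*6 = 36
n = 6//2 = 3
n = 3*6 = 18
num = 18%5 = 3
k = 18//2 = 9
n = 9//2 = 4

3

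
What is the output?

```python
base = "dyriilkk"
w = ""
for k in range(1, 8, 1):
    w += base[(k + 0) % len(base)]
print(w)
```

yriilkk

k=1: add base[1]='y' → 'y'
k=2: add base[2]='r' → 'yr'
k=3: add base[3]='i' → 'yri'
k=4: add base[4]='i' → 'yrii'
k=5: add base[5]='l' → 'yriil'
k=6: add base[6]='k' → 'yriilk'
k=7: add base[7]='k' → 'yriilkk'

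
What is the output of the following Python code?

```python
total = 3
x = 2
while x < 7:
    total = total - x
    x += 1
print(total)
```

-17

x=2: total = 3-2 = 1
x=3: total = 1-3 = -2
x=4: total = (-2)-4 = -6
x=5: total = (-6)-5 = -11
x=6: total = (-11)-6 = -17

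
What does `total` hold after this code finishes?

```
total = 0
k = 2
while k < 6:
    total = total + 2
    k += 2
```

4

k=2: total = 0+2 = 2
k=4: total = 2+2 = 4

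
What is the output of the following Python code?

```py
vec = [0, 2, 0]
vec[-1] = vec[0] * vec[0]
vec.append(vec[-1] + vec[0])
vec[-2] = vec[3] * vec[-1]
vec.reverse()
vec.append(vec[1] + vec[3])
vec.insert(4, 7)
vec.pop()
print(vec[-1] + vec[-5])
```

7

vec[-1] = vec[0]*vec[0] = 0*0 = 0 → [0, 2, 0]
append vec[-1]+vec[0] = 0+0 = 0 → [0, 2, 0, 0]
vec[-2] = vec[3]*vec[-1] = 0*0 = 0 → [0, 2, 0, 0]
reverse → [0, 0, 2, 0]
append vec[1]+vec[3] = 0+0 = 0 → [0, 0, 2, 0, 0]
insert 7 at 4 → [0, 0, 2, 0, 7, 0]
pop() removes 0 → [0, 0, 2, 0, 7]
vec[-1]+vec[-5] = 7+0 = 7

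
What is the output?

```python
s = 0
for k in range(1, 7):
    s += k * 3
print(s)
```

63

k=1: s = 0+1*3 = 3
k=2: s = 3+2*3 = 9
k=3: s = 9+3*3 = 18
k=4: s = 18+4*3 = 30
k=5: s = 30+5*3 = 45
k=6: s = 45+6*3 = 63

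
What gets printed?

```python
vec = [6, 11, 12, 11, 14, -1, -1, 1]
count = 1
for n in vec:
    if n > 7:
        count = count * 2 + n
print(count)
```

n=6: not >7
n=11: >7, count = 1*2+11 = 13
n=12: >7, count = 13*2+12 = 38
n=11: >7, count = 38*2+11 = 87
n=14: >7, count = 87*2+14 = 188
n=-1: not >7
n=-1: not >7
n=1: not >7

188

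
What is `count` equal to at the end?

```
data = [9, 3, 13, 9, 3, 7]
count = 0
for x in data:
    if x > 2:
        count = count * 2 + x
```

x=9: >2, count = 0*2+9 = 9
x=3: >2, count = 9*2+3 = 21
x=13: >2, count = 21*2+13 = 55
x=9: >2, count = 55*2+9 = 119
x=3: >2, count = 119*2+3 = 241
x=7: >2, count = 241*2+7 = 489

489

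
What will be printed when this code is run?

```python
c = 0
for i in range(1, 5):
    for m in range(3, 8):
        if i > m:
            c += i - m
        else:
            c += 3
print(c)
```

58

i=1,m=3: not 1>3, c = 0+3 = 3
i=1,m=4: not 1>4, c = 3+3 = 6
i=1,m=5: not 1>5, c = 6+3 = 9
i=1,m=6: not 1>6, c = 9+3 = 12
i=1,m=7: not 1>7, c = 12+3 = 15
i=2,m=3: not 2>3, c = 15+3 = 18
i=2,m=4: not 2>4, c = 18+3 = 21
i=2,m=5: not 2>5, c = 21+3 = 24
i=2,m=6: not 2>6, c = 24+3 = 27
i=2,m=7: not 2>7, c = 27+3 = 30
i=3,m=3: not 3>3, c = 30+3 = 33
i=3,m=4: not 3>4, c = 33+3 = 36
i=3,m=5: not 3>5, c = 36+3 = 39
i=3,m=6: not 3>6, c = 39+3 = 42
i=3,m=7: not 3>7, c = 42+3 = 45
i=4,m=3: 4>3, c = 45+1 = 46
i=4,m=4: not 4>4, c = 46+3 = 49
i=4,m=5: not 4>5, c = 49+3 = 52
i=4,m=6: not 4>6, c = 52+3 = 55
i=4,m=7: not 4>7, c = 55+3 = 58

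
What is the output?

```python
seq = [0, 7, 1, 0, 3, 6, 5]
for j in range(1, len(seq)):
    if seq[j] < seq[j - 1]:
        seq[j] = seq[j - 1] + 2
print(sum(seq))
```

72

j=1: 7>=0, unchanged → [0, 7, 1, 0, 3, 6, 5]
j=2: 1<7, seq[2] = 7+2 = 9 → [0, 7, 9, 0, 3, 6, 5]
j=3: 0<9, seq[3] = 9+2 = 11 → [0, 7, 9, 11, 3, 6, 5]
j=4: 3<11, seq[4] = 11+2 = 13 → [0, 7, 9, 11, 13, 6, 5]
j=5: 6<13, seq[5] = 13+2 = 15 → [0, 7, 9, 11, 13, 15, 5]
j=6: 5<15, seq[6] = 15+2 = 17 → [0, 7, 9, 11, 13, 15, 17]
sum = 72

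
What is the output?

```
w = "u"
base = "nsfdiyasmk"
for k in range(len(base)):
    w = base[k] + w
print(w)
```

kmsayidfsnu

k=0: prepend 'n' → 'nu'
k=1: prepend 's' → 'snu'
k=2: prepend 'f' → 'fsnu'
k=3: prepend 'd' → 'dfsnu'
k=4: prepend 'i' → 'idfsnu'
k=5: prepend 'y' → 'yidfsnu'
k=6: prepend 'a' → 'ayidfsnu'
k=7: prepend 's' → 'sayidfsnu'
k=8: prepend 'm' → 'msayidfsnu'
k=9: prepend 'k' → 'kmsayidfsnu'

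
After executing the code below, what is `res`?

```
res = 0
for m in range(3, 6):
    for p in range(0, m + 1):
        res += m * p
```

133

m=3,p=0: res = 0+0 = 0
m=3,p=1: res = 0+3 = 3
m=3,p=2: res = 3+6 = 9
m=3,p=3: res = 9+9 = 18
m=4,p=0: res = 18+0 = 18
m=4,p=1: res = 18+4 = 22
m=4,p=2: res = 22+8 = 30
m=4,p=3: res = 30+12 = 42
m=4,p=4: res = 42+16 = 58
m=5,p=0: res = 58+0 = 58
m=5,p=1: res = 58+5 = 63
m=5,p=2: res = 63+10 = 73
m=5,p=3: res = 73+15 = 88
m=5,p=4: res = 88+20 = 108
m=5,p=5: res = 108+25 = 133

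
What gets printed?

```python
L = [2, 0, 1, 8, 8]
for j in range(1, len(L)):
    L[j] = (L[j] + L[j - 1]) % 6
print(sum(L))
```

j=1: L[1] = (0+2)%6 = 2 → [2, 2, 1, 8, 8]
j=2: L[2] = (1+2)%6 = 3 → [2, 2, 3, 8, 8]
j=3: L[3] = (8+3)%6 = 5 → [2, 2, 3, 5, 8]
j=4: L[4] = (8+5)%6 = 1 → [2, 2, 3, 5, 1]
sum = 13

13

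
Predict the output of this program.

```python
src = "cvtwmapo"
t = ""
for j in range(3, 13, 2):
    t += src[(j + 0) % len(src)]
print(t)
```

j=3: add src[3]='w' → 'w'
j=5: add src[5]='a' → 'wa'
j=7: add src[7]='o' → 'wao'
j=9: add src[1]='v' → 'waov'
j=11: add src[3]='w' → 'waovw'

waovw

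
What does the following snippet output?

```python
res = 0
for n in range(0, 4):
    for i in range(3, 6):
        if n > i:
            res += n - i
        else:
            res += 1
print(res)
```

n=0,i=3: not 0>3, res = 0+1 = 1
n=0,i=4: not 0>4, res = 1+1 = 2
n=0,i=5: not 0>5, res = 2+1 = 3
n=1,i=3: not 1>3, res = 3+1 = 4
n=1,i=4: not 1>4, res = 4+1 = 5
n=1,i=5: not 1>5, res = 5+1 = 6
n=2,i=3: not 2>3, res = 6+1 = 7
n=2,i=4: not 2>4, res = 7+1 = 8
n=2,i=5: not 2>5, res = 8+1 = 9
n=3,i=3: not 3>3, res = 9+1 = 10
n=3,i=4: not 3>4, res = 10+1 = 11
n=3,i=5: not 3>5, res = 11+1 = 12

12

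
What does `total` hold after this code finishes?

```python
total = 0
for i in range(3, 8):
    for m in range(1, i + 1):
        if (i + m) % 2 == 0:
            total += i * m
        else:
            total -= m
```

232

i=3,m=1: even sum, total = 0+3 = 3
i=3,m=2: odd sum, total = 3-2 = 1
i=3,m=3: even sum, total = 1+9 = 10
i=4,m=1: odd sum, total = 10-1 = 9
i=4,m=2: even sum, total = 9+8 = 17
i=4,m=3: odd sum, total = 17-3 = 14
i=4,m=4: even sum, total = 14+16 = 30
i=5,m=1: even sum, total = 30+5 = 35
i=5,m=2: odd sum, total = 35-2 = 33
i=5,m=3: even sum, total = 33+15 = 48
i=5,m=4: odd sum, total = 48-4 = 44
i=5,m=5: even sum, total = 44+25 = 69
i=6,m=1: odd sum, total = 69-1 = 68
i=6,m=2: even sum, total = 68+12 = 80
i=6,m=3: odd sum, total = 80-3 = 77
i=6,m=4: even sum, total = 77+24 = 101
i=6,m=5: odd sum, total = 101-5 = 96
i=6,m=6: even sum, total = 96+36 = 132
i=7,m=1: even sum, total = 132+7 = 139
i=7,m=2: odd sum, total = 139-2 = 137
i=7,m=3: even sum, total = 137+21 = 158
i=7,m=4: odd sum, total = 158-4 = 154
i=7,m=5: even sum, total = 154+35 = 189
i=7,m=6: odd sum, total = 189-6 = 183
i=7,m=7: even sum, total = 183+49 = 232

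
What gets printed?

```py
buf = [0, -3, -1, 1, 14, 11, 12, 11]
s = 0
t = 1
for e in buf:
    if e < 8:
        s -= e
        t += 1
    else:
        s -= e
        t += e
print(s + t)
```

e=0: <8, s = 0-0 = 0; t=2
e=-3: <8, s = 0-(-3) = 3; t=3
e=-1: <8, s = 3-(-1) = 4; t=4
e=1: <8, s = 4-1 = 3; t=5
e=14: not <8, s = 3-14 = -11; t=19
e=11: not <8, s = (-11)-11 = -22; t=30
e=12: not <8, s = (-22)-12 = -34; t=42
e=11: not <8, s = (-34)-11 = -45; t=53
s+t = (-45)+53 = 8

8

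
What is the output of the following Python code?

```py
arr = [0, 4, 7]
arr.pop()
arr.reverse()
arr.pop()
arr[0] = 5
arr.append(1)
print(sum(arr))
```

pop() removes 7 → [0, 4]
reverse → [4, 0]
pop() removes 0 → [4]
arr[0] = 5 → [5]
append 1 → [5, 1]
sum = 6

6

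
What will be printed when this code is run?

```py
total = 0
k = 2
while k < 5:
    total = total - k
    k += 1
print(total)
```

-9

k=2: total = 0-2 = -2
k=3: total = (-2)-3 = -5
k=4: total = (-5)-4 = -9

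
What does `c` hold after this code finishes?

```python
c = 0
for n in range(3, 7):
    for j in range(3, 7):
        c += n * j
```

n=3,j=3: c = 0+9 = 9
n=3,j=4: c = 9+12 = 21
n=3,j=5: c = 21+15 = 36
n=3,j=6: c = 36+18 = 54
n=4,j=3: c = 54+12 = 66
n=4,j=4: c = 66+16 = 82
n=4,j=5: c = 82+20 = 102
n=4,j=6: c = 102+24 = 126
n=5,j=3: c = 126+15 = 141
n=5,j=4: c = 141+20 = 161
n=5,j=5: c = 161+25 = 186
n=5,j=6: c = 186+30 = 216
n=6,j=3: c = 216+18 = 234
n=6,j=4: c = 234+24 = 258
n=6,j=5: c = 258+30 = 288
n=6,j=6: c = 288+36 = 324

324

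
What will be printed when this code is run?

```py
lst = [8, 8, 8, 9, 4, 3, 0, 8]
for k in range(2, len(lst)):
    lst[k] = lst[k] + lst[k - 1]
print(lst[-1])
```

40

k=2: lst[2] = 8+8 = 16 → [8, 8, 16, 9, 4, 3, 0, 8]
k=3: lst[3] = 9+16 = 25 → [8, 8, 16, 25, 4, 3, 0, 8]
k=4: lst[4] = 4+25 = 29 → [8, 8, 16, 25, 29, 3, 0, 8]
k=5: lst[5] = 3+29 = 32 → [8, 8, 16, 25, 29, 32, 0, 8]
k=6: lst[6] = 0+32 = 32 → [8, 8, 16, 25, 29, 32, 32, 8]
k=7: lst[7] = 8+32 = 40 → [8, 8, 16, 25, 29, 32, 32, 40]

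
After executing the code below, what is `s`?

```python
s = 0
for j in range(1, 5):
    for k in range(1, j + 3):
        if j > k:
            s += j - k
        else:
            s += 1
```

j=1,k=1: not 1>1, s = 0+1 = 1
j=1,k=2: not 1>2, s = 1+1 = 2
j=1,k=3: not 1>3, s = 2+1 = 3
j=2,k=1: 2>1, s = 3+1 = 4
j=2,k=2: not 2>2, s = 4+1 = 5
j=2,k=3: not 2>3, s = 5+1 = 6
j=2,k=4: not 2>4, s = 6+1 = 7
j=3,k=1: 3>1, s = 7+2 = 9
j=3,k=2: 3>2, s = 9+1 = 10
j=3,k=3: not 3>3, s = 10+1 = 11
j=3,k=4: not 3>4, s = 11+1 = 12
j=3,k=5: not 3>5, s = 12+1 = 13
j=4,k=1: 4>1, s = 13+3 = 16
j=4,k=2: 4>2, s = 16+2 = 18
j=4,k=3: 4>3, s = 18+1 = 19
j=4,k=4: not 4>4, s = 19+1 = 20
j=4,k=5: not 4>5, s = 20+1 = 21
j=4,k=6: not 4>6, s = 21+1 = 22

22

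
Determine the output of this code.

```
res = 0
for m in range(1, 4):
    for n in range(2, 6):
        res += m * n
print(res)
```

84

m=1,n=2: res = 0+2 = 2
m=1,n=3: res = 2+3 = 5
m=1,n=4: res = 5+4 = 9
m=1,n=5: res = 9+5 = 14
m=2,n=2: res = 14+4 = 18
m=2,n=3: res = 18+6 = 24
m=2,n=4: res = 24+8 = 32
m=2,n=5: res = 32+10 = 42
m=3,n=2: res = 42+6 = 48
m=3,n=3: res = 48+9 = 57
m=3,n=4: res = 57+12 = 69
m=3,n=5: res = 69+15 = 84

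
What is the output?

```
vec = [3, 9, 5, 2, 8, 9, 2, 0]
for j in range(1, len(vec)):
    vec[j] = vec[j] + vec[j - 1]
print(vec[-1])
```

j=1: vec[1] = 9+3 = 12 → [3, 12, 5, 2, 8, 9, 2, 0]
j=2: vec[2] = 5+12 = 17 → [3, 12, 17, 2, 8, 9, 2, 0]
j=3: vec[3] = 2+17 = 19 → [3, 12, 17, 19, 8, 9, 2, 0]
j=4: vec[4] = 8+19 = 27 → [3, 12, 17, 19, 27, 9, 2, 0]
j=5: vec[5] = 9+27 = 36 → [3, 12, 17, 19, 27, 36, 2, 0]
j=6: vec[6] = 2+36 = 38 → [3, 12, 17, 19, 27, 36, 38, 0]
j=7: vec[7] = 0+38 = 38 → [3, 12, 17, 19, 27, 36, 38, 38]

38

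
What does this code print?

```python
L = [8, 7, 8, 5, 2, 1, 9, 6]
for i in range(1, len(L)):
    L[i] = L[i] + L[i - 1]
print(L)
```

[8, 15, 23, 28, 30, 31, 40, 46]

i=1: L[1] = 7+8 = 15 → [8, 15, 8, 5, 2, 1, 9, 6]
i=2: L[2] = 8+15 = 23 → [8, 15, 23, 5, 2, 1, 9, 6]
i=3: L[3] = 5+23 = 28 → [8, 15, 23, 28, 2, 1, 9, 6]
i=4: L[4] = 2+28 = 30 → [8, 15, 23, 28, 30, 1, 9, 6]
i=5: L[5] = 1+30 = 31 → [8, 15, 23, 28, 30, 31, 9, 6]
i=6: L[6] = 9+31 = 40 → [8, 15, 23, 28, 30, 31, 40, 6]
i=7: L[7] = 6+40 = 46 → [8, 15, 23, 28, 30, 31, 40, 46]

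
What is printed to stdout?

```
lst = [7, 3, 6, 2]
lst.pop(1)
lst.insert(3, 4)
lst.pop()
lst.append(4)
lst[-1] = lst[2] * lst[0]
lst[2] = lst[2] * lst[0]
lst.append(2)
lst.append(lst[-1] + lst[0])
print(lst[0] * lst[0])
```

49

pop(1) removes 3 → [7, 6, 2]
insert 4 at 3 → [7, 6, 2, 4]
pop() removes 4 → [7, 6, 2]
append 4 → [7, 6, 2, 4]
lst[-1] = lst[2]*lst[0] = 2*7 = 14 → [7, 6, 2, 14]
lst[2] = lst[2]*lst[0] = 2*7 = 14 → [7, 6, 14, 14]
append 2 → [7, 6, 14, 14, 2]
append lst[-1]+lst[0] = 2+7 = 9 → [7, 6, 14, 14, 2, 9]
lst[0]*lst[0] = 7*7 = 49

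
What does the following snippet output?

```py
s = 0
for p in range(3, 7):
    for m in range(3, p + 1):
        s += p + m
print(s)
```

90

p=3,m=3: s = 0+6 = 6
p=4,m=3: s = 6+7 = 13
p=4,m=4: s = 13+8 = 21
p=5,m=3: s = 21+8 = 29
p=5,m=4: s = 29+9 = 38
p=5,m=5: s = 38+10 = 48
p=6,m=3: s = 48+9 = 57
p=6,m=4: s = 57+10 = 67
p=6,m=5: s = 67+11 = 78
p=6,m=6: s = 78+12 = 90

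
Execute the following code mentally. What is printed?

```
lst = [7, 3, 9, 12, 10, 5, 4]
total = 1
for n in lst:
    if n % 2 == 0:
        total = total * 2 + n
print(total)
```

n=7: not even
n=3: not even
n=9: not even
n=12: even, total = 1*2+12 = 14
n=10: even, total = 14*2+10 = 38
n=5: not even
n=4: even, total = 38*2+4 = 80

80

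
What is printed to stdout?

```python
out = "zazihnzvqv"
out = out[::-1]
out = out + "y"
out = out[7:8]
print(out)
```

z

reverse → 'vqvznhizaz'
+ 'y' → 'vqvznhizazy'
slice [7:8] → 'z'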